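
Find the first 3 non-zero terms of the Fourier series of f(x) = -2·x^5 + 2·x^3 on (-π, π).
(-504 - 4·π^4 + 84·π^2)·sin(x) + (-12·π^2 + 18 + 2·π^4)·sin(2·x) + (-4·π^4/3 - 232/81 + 116·π^2/27)·sin(3·x)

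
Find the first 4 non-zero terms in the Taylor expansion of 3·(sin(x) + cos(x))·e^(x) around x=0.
-x^4/2 + 3·x^2 + 6·x + 3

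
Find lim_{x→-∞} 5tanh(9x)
Evaluate the dominant behaviour as x → -∞; each term tends to a finite value or vanishes.
Limit = -5.

Final answer: -5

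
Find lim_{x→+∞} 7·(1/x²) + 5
Evaluate the dominant behaviour as x → +∞; each term tends to a finite value or vanishes.
Limit = 5.

Final answer: 5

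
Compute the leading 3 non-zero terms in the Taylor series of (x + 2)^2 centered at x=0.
x^2 + 4·x + 4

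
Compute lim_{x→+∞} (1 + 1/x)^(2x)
As x → +∞: write (1 + 1/x)^(2x) = ((1 + 1/x)^x)^2 → (e^1)^2 = e^2.
Limit = e^(2).

Final answer: e^(2)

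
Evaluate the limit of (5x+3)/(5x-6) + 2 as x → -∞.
Evaluate the dominant behaviour as x → -∞; each term tends to a finite value or vanishes.
Limit = 3.

Final answer: 3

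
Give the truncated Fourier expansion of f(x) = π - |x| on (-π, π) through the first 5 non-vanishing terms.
4·cos(x)/π + 4·cos(3·x)/(9·π) + 4·cos(5·x)/(25·π) + 4·cos(7·x)/(49·π) + π/2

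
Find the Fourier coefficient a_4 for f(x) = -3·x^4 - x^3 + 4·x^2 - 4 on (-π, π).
a_4 = (1/π) ∫_{-π}^{π} f(x)·cos(4x) dx.
Evaluate the integral (use parity and integration by parts as needed): a_4 = 25/16 - 3·π^2/2.

Final answer: 25/16 - 3·π^2/2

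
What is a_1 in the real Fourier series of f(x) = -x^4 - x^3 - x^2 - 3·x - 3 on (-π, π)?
a_1 = (1/π) ∫_{-π}^{π} f(x)·cos(1x) dx.
Evaluate the integral (use parity and integration by parts as needed): a_1 = -44 + 8·π^2.

Final answer: -44 + 8·π^2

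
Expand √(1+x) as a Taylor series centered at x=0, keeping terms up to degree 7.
33·x^7/2048 - 21·x^6/1024 + 7·x^5/256 - 5·x^4/128 + x^3/16 - x^2/8 + x/2 + 1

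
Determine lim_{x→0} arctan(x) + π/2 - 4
Direct substitution at x = 0 gives -4 + π/2.

Final answer: -4 + π/2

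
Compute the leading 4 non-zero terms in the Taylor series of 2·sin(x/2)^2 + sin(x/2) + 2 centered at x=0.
-x^3/48 + x^2/2 + x/2 + 2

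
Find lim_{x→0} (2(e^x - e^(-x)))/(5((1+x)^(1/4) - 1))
Both numerator and denominator → 0 as x → 0; this is a 0/0 indeterminate form.
Expand each to leading order near x = 0: numerator ~ 4·x, denominator ~ 5·x/4.
The limit of the ratio is 16/5.

Final answer: 16/5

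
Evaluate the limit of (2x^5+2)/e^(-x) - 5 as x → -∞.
The quotient is an ∞/∞ indeterminate form as x → -∞.
Compare growth rates of the dominant terms (exponentials ≫ polynomials ≫ logarithms), or apply L'Hôpital's rule; the quotient → 0.
Adding the constant: 0 - 5 = -5. Limit = -5.

Final answer: -5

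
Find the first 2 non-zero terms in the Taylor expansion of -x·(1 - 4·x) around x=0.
4·x^2 - x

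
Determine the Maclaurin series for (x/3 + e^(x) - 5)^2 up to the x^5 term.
19·x^5/90 + 13·x^4/36 - 20·x^2/9 - 32·x/3 + 16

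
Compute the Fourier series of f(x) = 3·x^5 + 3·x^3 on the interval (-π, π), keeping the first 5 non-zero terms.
(-114·π^2 + 6·π^4 + 684)·sin(x) + (-3·π^4 - 18 + 12·π^2)·sin(2·x) + (-22·π^2/9 + 44/27 + 2·π^4)·sin(3·x) + (-3·π^4/2 - 9/64 + 3·π^2/8)·sin(4·x) + (-36/625 + 6·π^2/25 + 6·π^4/5)·sin(5·x)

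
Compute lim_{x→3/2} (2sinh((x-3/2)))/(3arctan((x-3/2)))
Both numerator and denominator → 0 as x → 3/2; this is a 0/0 indeterminate form.
Expand each to leading order near x = 3/2: numerator ~ 2·(x - 3/2), denominator ~ 3·(x - 3/2).
The limit of the ratio is 2/3.

Final answer: 2/3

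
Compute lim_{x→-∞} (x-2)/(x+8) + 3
Evaluate the dominant behaviour as x → -∞; each term tends to a finite value or vanishes.
Limit = 4.

Final answer: 4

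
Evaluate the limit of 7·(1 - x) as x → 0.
Direct substitution at x = 0 gives 7.

Final answer: 7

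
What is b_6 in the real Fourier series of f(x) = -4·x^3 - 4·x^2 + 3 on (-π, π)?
b_6 = (1/π) ∫_{-π}^{π} f(x)·sin(6x) dx.
Evaluate the integral (use parity and integration by parts as needed): b_6 = -2/9 + 4·π^2/3.

Final answer: -2/9 + 4·π^2/3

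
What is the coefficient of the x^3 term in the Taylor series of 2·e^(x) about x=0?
Expand to order 3: 2·e^(x) = x^3/3 + x^2 + 2·x + 2 + O(x^4).
The coefficient of x^3 is 1/3.

Final answer: 1/3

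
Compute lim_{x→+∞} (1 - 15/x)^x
As x → +∞: this is the defining limit (1 - 15/x)^x → e^(-15).
Limit = e^(-15).

Final answer: e^(-15)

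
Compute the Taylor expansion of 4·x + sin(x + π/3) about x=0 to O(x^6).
x^5/240 + √(3)·x^4/48 - x^3/12 - √(3)·x^2/4 + 9·x/2 + √(3)/2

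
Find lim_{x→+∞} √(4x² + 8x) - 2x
As x → +∞: multiply by the conjugate to get (8x)/(√(4x²+8x)+2x); the denominator ~ 4x, so the limit is 8/4 = 2.
Limit = 2.

Final answer: 2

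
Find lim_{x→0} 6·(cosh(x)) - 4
Direct substitution at x = 0 gives 2.

Final answer: 2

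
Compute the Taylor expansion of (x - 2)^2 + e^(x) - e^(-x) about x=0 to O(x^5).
x^3/3 + x^2 - 2·x + 4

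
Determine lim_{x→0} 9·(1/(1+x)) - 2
Direct substitution at x = 0 gives 7.

Final answer: 7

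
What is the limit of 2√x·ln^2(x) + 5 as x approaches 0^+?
The product is a 0·∞ indeterminate form at x → 0⁺.
Rewrite the product as 2·ln^2(x) / x^(-1/2) and apply L'Hôpital, or use the standard hierarchy x^(-1/2) ≫ |ln x|^2 as x → 0⁺.
The indeterminate product → 0, so the limit = 5.

Final answer: 5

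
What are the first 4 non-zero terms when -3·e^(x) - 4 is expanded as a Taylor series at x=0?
-x^3/2 - 3·x^2/2 - 3·x - 7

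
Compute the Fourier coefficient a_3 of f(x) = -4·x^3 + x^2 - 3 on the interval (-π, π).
a_3 = (1/π) ∫_{-π}^{π} f(x)·cos(3x) dx.
Evaluate the integral (use parity and integration by parts as needed): a_3 = -4/9.

Final answer: -4/9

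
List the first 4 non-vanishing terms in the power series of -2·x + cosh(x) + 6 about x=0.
x^4/24 + x^2/2 - 2·x + 7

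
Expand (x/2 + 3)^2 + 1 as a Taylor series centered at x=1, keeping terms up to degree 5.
53/4 + 7·(x - 1)/2 + (x - 1)^2/4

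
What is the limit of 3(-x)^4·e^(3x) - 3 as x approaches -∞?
The product is a 0·∞ indeterminate form at x → -∞.
Rewrite the product as 3(-x)^4 / e^(-3x) (an ∞/∞ form) and apply L'Hôpital, or use the standard hierarchy e^(3|x|) ≫ |(-x)^4| as x → -∞.
The indeterminate product → 0, so the limit = -3.

Final answer: -3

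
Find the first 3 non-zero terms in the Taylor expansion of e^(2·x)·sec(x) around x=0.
5·x^2/2 + 2·x + 1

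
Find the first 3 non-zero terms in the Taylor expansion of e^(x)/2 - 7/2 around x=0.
x^2/4 + x/2 - 3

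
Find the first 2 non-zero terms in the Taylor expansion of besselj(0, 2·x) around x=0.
1 - x^2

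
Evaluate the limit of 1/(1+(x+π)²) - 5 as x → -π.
Direct substitution at x = -π gives -4.

Final answer: -4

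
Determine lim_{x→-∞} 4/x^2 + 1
Evaluate the dominant behaviour as x → -∞; each term tends to a finite value or vanishes.
Limit = 1.

Final answer: 1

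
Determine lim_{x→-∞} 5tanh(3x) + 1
Evaluate the dominant behaviour as x → -∞; each term tends to a finite value or vanishes.
Limit = -4.

Final answer: -4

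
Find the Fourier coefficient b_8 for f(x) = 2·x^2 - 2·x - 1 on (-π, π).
b_8 = (1/π) ∫_{-π}^{π} f(x)·sin(8x) dx.
Evaluate the integral (use parity and integration by parts as needed): b_8 = 1/2.

Final answer: 1/2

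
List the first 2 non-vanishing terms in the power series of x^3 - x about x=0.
x^3 - x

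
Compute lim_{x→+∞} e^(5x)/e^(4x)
This is an ∞/∞ indeterminate form as x → +∞.
Rewrite e^(5x)/e^(4x) = e^((5−4)x) = e^(x); the exponent coefficient is 1 > 0 so e^(x) → ∞.
Limit = ∞.

Final answer: ∞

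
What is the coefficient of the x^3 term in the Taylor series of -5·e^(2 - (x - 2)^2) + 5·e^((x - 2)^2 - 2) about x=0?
-220·e^(2)/3 - 100·e^(-2)/3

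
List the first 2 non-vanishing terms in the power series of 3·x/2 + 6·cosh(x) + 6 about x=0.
3·x/2 + 12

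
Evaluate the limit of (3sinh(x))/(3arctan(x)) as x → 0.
Both numerator and denominator → 0 as x → 0; this is a 0/0 indeterminate form.
Expand each to leading order near x = 0: numerator ~ 3·x, denominator ~ 3·x.
The limit of the ratio is 1.

Final answer: 1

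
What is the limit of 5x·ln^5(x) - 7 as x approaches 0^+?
The product is a 0·∞ indeterminate form at x → 0⁺.
Rewrite the product as 5·ln^5(x) / x^(-1) and apply L'Hôpital, or use the standard hierarchy x^(-1) ≫ |ln x|^5 as x → 0⁺.
The indeterminate product → 0, so the limit = -7.

Final answer: -7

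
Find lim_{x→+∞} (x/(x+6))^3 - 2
As x → +∞: x/(x+6) = 1/(1 + 6/x) → 1, and the 3rd power of a limit-1 base also → 1; with the additive constant, 1 - 2 = -1.
Limit = -1.

Final answer: -1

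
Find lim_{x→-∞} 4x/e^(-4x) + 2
The quotient is an ∞/∞ indeterminate form as x → -∞.
Compare growth rates of the dominant terms (exponentials ≫ polynomials ≫ logarithms), or apply L'Hôpital's rule; the quotient → 0.
Adding the constant: 0 + 2 = 2. Limit = 2.

Final answer: 2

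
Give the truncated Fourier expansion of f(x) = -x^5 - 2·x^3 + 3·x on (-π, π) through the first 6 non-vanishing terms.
(-210 - 2·π^4 + 36·π^2)·sin(x) + (-3·π^2 + 3/2 + π^4)·sin(2·x) + (-2·π^4/3 + 4·π^2/27 + 154/81)·sin(3·x) + (-105/64 + 3·π^2/8 + π^4/2)·sin(4·x) + (-2·π^4/5 - 12·π^2/25 + 822/625)·sin(5·x) + (-175/162 + 13·π^2/27 + π^4/3)·sin(6·x)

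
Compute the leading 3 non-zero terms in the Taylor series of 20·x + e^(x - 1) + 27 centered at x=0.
x^2·e^(-1)/2 + x·(e^(-1) + 20) + e^(-1) + 27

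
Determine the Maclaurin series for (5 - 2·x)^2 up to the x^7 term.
4·x^2 - 20·x + 25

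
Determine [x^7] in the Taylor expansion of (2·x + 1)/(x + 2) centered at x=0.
Expand to order 7: (2·x + 1)/(x + 2) = 3·x^7/256 - 3·x^6/128 + 3·x^5/64 - 3·x^4/32 + 3·x^3/16 - 3·x^2/8 + 3·x/4 + 1/2 + O(x^8).
The coefficient of x^7 is 3/256.

Final answer: 3/256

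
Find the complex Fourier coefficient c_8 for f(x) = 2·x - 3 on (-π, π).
Compute the real Fourier coefficients first: a_8 = 0, b_8 = -1/2.
Then c_8 = (a_8 − i·b_8)/2 = i/4.

Final answer: i/4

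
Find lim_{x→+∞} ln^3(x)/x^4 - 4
The quotient is an ∞/∞ indeterminate form as x → +∞.
The polynomial denominator x^4 dominates the logarithmic numerator (any positive power of x ≫ ln^3(x) as x → ∞), so the quotient → 0.
Adding the constant: 0 - 4 = -4. Limit = -4.

Final answer: -4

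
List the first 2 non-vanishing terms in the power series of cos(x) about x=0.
1 - x^2/2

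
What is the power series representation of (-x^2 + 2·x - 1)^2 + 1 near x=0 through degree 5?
x^4 - 4·x^3 + 6·x^2 - 4·x + 2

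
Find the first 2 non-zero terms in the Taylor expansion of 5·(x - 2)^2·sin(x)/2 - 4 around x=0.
10·x - 4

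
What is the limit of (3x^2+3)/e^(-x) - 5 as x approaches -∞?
The quotient is an ∞/∞ indeterminate form as x → -∞.
Compare growth rates of the dominant terms (exponentials ≫ polynomials ≫ logarithms), or apply L'Hôpital's rule; the quotient → 0.
Adding the constant: 0 - 5 = -5. Limit = -5.

Final answer: -5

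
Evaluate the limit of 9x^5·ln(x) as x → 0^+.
This is a 0·∞ indeterminate form at x → 0⁺.
Rewrite the product as 9·ln(x) / x^(-5) and apply L'Hôpital, or use the standard hierarchy x^(-5) ≫ |ln x| as x → 0⁺.
The indeterminate product → 0, so the limit = 0.

Final answer: 0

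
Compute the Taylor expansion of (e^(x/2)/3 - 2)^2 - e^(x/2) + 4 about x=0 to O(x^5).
-5·x^4/3456 - 13·x^3/432 - 17·x^2/72 - 19·x/18 + 52/9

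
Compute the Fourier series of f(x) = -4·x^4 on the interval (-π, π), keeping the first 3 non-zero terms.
(-192 + 32·π^2)·cos(x) + (12 - 8·π^2)·cos(2·x) - 4·π^4/5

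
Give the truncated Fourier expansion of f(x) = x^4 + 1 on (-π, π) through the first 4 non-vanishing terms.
(48 - 8·π^2)·cos(x) + (-3 + 2·π^2)·cos(2·x) + (16/27 - 8·π^2/9)·cos(3·x) + 1 + π^4/5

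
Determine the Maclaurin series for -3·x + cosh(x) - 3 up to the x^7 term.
x^6/720 + x^4/24 + x^2/2 - 3·x - 2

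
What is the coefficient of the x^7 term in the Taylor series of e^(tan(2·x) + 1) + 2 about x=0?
1096·e/45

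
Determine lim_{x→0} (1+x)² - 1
Direct substitution at x = 0 gives 0.

Final answer: 0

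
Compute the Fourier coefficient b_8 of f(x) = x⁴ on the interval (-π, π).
b_8 = (1/π) ∫_{-π}^{π} f(x)·sin(8x) dx.
Evaluate the integral (use parity and integration by parts as needed): b_8 = 0.

Final answer: 0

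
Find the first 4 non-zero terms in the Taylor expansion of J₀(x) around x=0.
-x^6/2304 + x^4/64 - x^2/4 + 1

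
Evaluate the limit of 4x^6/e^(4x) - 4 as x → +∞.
The quotient is an ∞/∞ indeterminate form as x → +∞.
The exponential denominator e^(4x) dominates the polynomial numerator (e^x ≫ x^6 as x → ∞), so the quotient → 0.
Adding the constant: 0 - 4 = -4. Limit = -4.

Final answer: -4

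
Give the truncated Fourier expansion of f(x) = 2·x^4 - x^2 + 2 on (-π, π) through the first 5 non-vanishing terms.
(100 - 16·π^2)·cos(x) + (-7 + 4·π^2)·cos(2·x) + (44/27 - 16·π^2/9)·cos(3·x) + (-5/8 + π^2)·cos(4·x) - π^2/3 + 2 + 2·π^4/5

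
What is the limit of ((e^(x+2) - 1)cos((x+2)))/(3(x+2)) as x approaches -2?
Both numerator and denominator → 0 as x → -2; this is a 0/0 indeterminate form.
Expand each to leading order near x = -2: numerator ~ (x + 2), denominator ~ 3·(x + 2).
The limit of the ratio is 1/3.

Final answer: 1/3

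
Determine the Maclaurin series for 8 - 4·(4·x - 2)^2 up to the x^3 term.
-64·x^2 + 64·x - 8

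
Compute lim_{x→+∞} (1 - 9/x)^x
As x → +∞: this is the defining limit (1 - 9/x)^x → e^(-9).
Limit = e^(-9).

Final answer: e^(-9)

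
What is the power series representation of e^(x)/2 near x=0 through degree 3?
x^3/12 + x^2/4 + x/2 + 1/2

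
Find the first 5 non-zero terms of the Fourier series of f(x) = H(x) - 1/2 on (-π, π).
2·sin(x)/π + 2·sin(3·x)/(3·π) + 2·sin(5·x)/(5·π) + 2·sin(7·x)/(7·π) + 2·sin(9·x)/(9·π)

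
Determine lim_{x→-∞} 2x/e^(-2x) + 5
The quotient is an ∞/∞ indeterminate form as x → -∞.
Compare growth rates of the dominant terms (exponentials ≫ polynomials ≫ logarithms), or apply L'Hôpital's rule; the quotient → 0.
Adding the constant: 0 + 5 = 5. Limit = 5.

Final answer: 5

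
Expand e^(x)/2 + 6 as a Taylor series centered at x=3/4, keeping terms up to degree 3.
e^(3/4)/2 + 6 + e^(3/4)·(x - 3/4)/2 + e^(3/4)·(x - 3/4)^2/4 + e^(3/4)·(x - 3/4)^3/12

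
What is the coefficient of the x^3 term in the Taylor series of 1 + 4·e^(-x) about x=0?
Expand to order 3: 1 + 4·e^(-x) = -2·x^3/3 + 2·x^2 - 4·x + 5 + O(x^4).
The coefficient of x^3 is -2/3.

Final answer: -2/3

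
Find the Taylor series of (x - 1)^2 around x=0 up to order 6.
x^2 - 2·x + 1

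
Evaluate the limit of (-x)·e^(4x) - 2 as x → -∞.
The product is a 0·∞ indeterminate form at x → -∞.
Rewrite the product as (-x) / e^(-4x) (an ∞/∞ form) and apply L'Hôpital, or use the standard hierarchy e^(4|x|) ≫ |(-x)| as x → -∞.
The indeterminate product → 0, so the limit = -2.

Final answer: -2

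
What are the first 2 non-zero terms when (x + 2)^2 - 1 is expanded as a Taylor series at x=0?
4·x + 3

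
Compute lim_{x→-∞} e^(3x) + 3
Evaluate the dominant behaviour as x → -∞; each term tends to a finite value or vanishes.
Limit = 3.

Final answer: 3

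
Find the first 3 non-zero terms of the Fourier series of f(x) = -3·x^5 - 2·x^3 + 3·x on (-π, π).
(-690 - 6·π^4 + 116·π^2)·sin(x) + (-13·π^2 + 33/2 + 3·π^4)·sin(2·x) + (-2·π^4 - 2/27 + 28·π^2/9)·sin(3·x)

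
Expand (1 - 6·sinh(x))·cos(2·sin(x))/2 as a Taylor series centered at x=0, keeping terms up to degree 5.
-121·x^5/40 + 2·x^4/3 + 11·x^3/2 - x^2 - 3·x + 1/2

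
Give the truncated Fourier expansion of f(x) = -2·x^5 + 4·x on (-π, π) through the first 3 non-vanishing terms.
(-472 - 4·π^4 + 80·π^2)·sin(x) + (-10·π^2 + 11 + 2·π^4)·sin(2·x) + (-4·π^4/3 + 56/81 + 80·π^2/27)·sin(3·x)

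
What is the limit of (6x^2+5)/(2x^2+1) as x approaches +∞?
This is an ∞/∞ indeterminate form as x → +∞.
Divide numerator and denominator by x^2 and let the lower-order terms vanish; the leading terms give 6/2 = 3.
Limit = 3.

Final answer: 3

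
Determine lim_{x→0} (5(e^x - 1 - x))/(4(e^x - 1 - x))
Both numerator and denominator → 0 as x → 0; this is a 0/0 indeterminate form.
Expand each to leading order near x = 0: numerator ~ 5·x^2/2, denominator ~ 2·x^2.
The limit of the ratio is 5/4.

Final answer: 5/4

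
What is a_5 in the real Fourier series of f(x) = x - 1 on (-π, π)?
a_5 = (1/π) ∫_{-π}^{π} f(x)·cos(5x) dx.
Evaluate the integral (use parity and integration by parts as needed): a_5 = 0.

Final answer: 0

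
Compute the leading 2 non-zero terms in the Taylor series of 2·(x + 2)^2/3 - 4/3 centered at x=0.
8·x/3 + 4/3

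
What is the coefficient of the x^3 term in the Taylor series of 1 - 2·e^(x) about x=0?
Expand to order 3: 1 - 2·e^(x) = -x^3/3 - x^2 - 2·x - 1 + O(x^4).
The coefficient of x^3 is -1/3.

Final answer: -1/3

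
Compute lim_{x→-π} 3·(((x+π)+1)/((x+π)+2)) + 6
Direct substitution at x = -π gives 15/2.

Final answer: 15/2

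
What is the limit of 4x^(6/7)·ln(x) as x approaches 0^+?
This is a 0·∞ indeterminate form at x → 0⁺.
Rewrite the product as 4·ln(x) / x^(-6/7) and apply L'Hôpital, or use the standard hierarchy x^(-6/7) ≫ |ln x| as x → 0⁺.
The indeterminate product → 0, so the limit = 0.

Final answer: 0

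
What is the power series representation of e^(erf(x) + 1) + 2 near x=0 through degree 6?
x^6·(-8·e/(9·π^2) + 4·e/(45·π^3) + 28·e/(45·π)) + x^5·(-4·e/(3·π^(3/2)) + 4·e/(15·π^(5/2)) + e/(5·√(π))) + x^4·(-4·e/(3·π) + 2·e/(3·π^2)) + x^3·(-2·e/(3·√(π)) + 4·e/(3·π^(3/2))) + 2·e·x^2/π + 2·e·x/√(π) + 2 + e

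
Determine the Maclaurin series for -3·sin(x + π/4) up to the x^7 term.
√(2)·x^7/3360 + √(2)·x^6/480 - √(2)·x^5/80 - √(2)·x^4/16 + √(2)·x^3/4 + 3·√(2)·x^2/4 - 3·√(2)·x/2 - 3·√(2)/2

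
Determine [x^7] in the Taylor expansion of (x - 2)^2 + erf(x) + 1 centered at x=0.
Expand to order 7: (x - 2)^2 + erf(x) + 1 = -x^7/(21·√(π)) + x^5/(5·√(π)) - 2·x^3/(3·√(π)) + x^2 + x·(-4 + 2/√(π)) + 5 + O(x^8).
The coefficient of x^7 is -1/(21·√(π)).

Final answer: -1/(21·√(π))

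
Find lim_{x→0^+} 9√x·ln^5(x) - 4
The product is a 0·∞ indeterminate form at x → 0⁺.
Rewrite the product as 9·ln^5(x) / x^(-1/2) and apply L'Hôpital, or use the standard hierarchy x^(-1/2) ≫ |ln x|^5 as x → 0⁺.
The indeterminate product → 0, so the limit = -4.

Final answer: -4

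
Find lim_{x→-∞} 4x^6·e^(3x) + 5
The product is a 0·∞ indeterminate form at x → -∞.
Rewrite the product as 4x^6 / e^(-3x) (an ∞/∞ form) and apply L'Hôpital, or use the standard hierarchy e^(3|x|) ≫ |x^6| as x → -∞.
The indeterminate product → 0, so the limit = 5.

Final answer: 5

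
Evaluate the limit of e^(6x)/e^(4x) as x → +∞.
This is an ∞/∞ indeterminate form as x → +∞.
Rewrite e^(6x)/e^(4x) = e^((6−4)x) = e^(2x); the exponent coefficient is 2 > 0 so e^(2x) → ∞.
Limit = ∞.

Final answer: ∞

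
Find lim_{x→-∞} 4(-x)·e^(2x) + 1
The product is a 0·∞ indeterminate form at x → -∞.
Rewrite the product as 4(-x) / e^(-2x) (an ∞/∞ form) and apply L'Hôpital, or use the standard hierarchy e^(2|x|) ≫ |(-x)| as x → -∞.
The indeterminate product → 0, so the limit = 1.

Final answer: 1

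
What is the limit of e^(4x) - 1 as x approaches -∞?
Evaluate the dominant behaviour as x → -∞; each term tends to a finite value or vanishes.
Limit = -1.

Final answer: -1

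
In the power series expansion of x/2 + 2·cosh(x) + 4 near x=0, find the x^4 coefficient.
Expand to order 4: x/2 + 2·cosh(x) + 4 = x^4/12 + x^2 + x/2 + 6 + O(x^5).
The coefficient of x^4 is 1/12.

Final answer: 1/12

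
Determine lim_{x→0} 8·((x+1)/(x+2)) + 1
Direct substitution at x = 0 gives 5.

Final answer: 5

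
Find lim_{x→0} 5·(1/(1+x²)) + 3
Direct substitution at x = 0 gives 8.

Final answer: 8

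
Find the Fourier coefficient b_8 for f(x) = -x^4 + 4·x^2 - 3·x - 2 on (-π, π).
b_8 = (1/π) ∫_{-π}^{π} f(x)·sin(8x) dx.
Evaluate the integral (use parity and integration by parts as needed): b_8 = 3/4.

Final answer: 3/4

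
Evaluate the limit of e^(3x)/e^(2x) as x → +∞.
This is an ∞/∞ indeterminate form as x → +∞.
Rewrite e^(3x)/e^(2x) = e^((3−2)x) = e^(x); the exponent coefficient is 1 > 0 so e^(x) → ∞.
Limit = ∞.

Final answer: ∞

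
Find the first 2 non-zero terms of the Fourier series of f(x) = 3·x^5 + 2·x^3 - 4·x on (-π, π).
(-116·π^2 + 6·π^4 + 688)·sin(x) + (-3·π^4 - 31/2 + 13·π^2)·sin(2·x)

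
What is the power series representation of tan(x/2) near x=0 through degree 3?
x^3/24 + x/2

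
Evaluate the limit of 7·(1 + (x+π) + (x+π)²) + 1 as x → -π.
Direct substitution at x = -π gives 8.

Final answer: 8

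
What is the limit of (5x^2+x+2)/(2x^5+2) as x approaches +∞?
This is an ∞/∞ indeterminate form as x → +∞.
Divide numerator and denominator by x^5 and let the lower-order terms vanish; the numerator's degree 2 is below the denominator's degree 5, so the quotient → 0.
Limit = 0.

Final answer: 0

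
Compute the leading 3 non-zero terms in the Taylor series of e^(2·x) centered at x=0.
2·x^2 + 2·x + 1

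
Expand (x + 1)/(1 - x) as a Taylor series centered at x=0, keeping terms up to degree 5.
2·x^5 + 2·x^4 + 2·x^3 + 2·x^2 + 2·x + 1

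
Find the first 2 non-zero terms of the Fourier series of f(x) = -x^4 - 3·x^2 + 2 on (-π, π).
(-36 + 8·π^2)·cos(x) - π^4/5 - π^2 + 2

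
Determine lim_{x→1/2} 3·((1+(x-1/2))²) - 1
Direct substitution at x = 1/2 gives 2.

Final answer: 2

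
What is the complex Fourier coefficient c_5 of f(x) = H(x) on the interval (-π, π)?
Compute the real Fourier coefficients first: a_5 = 0, b_5 = 2/(5·π).
Then c_5 = (a_5 − i·b_5)/2 = -i/(5·π).

Final answer: -i/(5·π)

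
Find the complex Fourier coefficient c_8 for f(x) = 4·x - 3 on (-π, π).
Compute the real Fourier coefficients first: a_8 = 0, b_8 = -1.
Then c_8 = (a_8 − i·b_8)/2 = i/2.

Final answer: i/2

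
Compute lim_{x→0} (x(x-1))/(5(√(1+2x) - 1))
Both numerator and denominator → 0 as x → 0; this is a 0/0 indeterminate form.
Expand each to leading order near x = 0: numerator ~ -x, denominator ~ 5·x.
The limit of the ratio is -1/5.

Final answer: -1/5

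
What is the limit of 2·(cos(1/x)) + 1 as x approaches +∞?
Evaluate the dominant behaviour as x → +∞; each term tends to a finite value or vanishes.
Limit = 3.

Final answer: 3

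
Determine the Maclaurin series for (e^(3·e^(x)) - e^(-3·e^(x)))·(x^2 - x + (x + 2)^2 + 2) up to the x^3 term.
81·x^3·e^(3) + x^2·(-11·e^(-3) + 47·e^(3)) + x·(15·e^(-3) + 21·e^(3)) - 6·e^(-3) + 6·e^(3)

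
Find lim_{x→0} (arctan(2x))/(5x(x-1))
Both numerator and denominator → 0 as x → 0; this is a 0/0 indeterminate form.
Expand each to leading order near x = 0: numerator ~ 2·x, denominator ~ -5·x.
The limit of the ratio is -2/5.

Final answer: -2/5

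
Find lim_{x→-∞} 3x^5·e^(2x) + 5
The product is a 0·∞ indeterminate form at x → -∞.
Rewrite the product as 3x^5 / e^(-2x) (an ∞/∞ form) and apply L'Hôpital, or use the standard hierarchy e^(2|x|) ≫ |x^5| as x → -∞.
The indeterminate product → 0, so the limit = 5.

Final answer: 5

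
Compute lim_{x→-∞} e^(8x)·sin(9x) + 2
Evaluate the dominant behaviour as x → -∞; each term tends to a finite value or vanishes.
Limit = 2.

Final answer: 2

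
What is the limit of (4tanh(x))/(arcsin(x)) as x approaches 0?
Both numerator and denominator → 0 as x → 0; this is a 0/0 indeterminate form.
Expand each to leading order near x = 0: numerator ~ 4·x, denominator ~ x.
The limit of the ratio is 4.

Final answer: 4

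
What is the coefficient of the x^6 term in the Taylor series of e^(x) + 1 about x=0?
Expand to order 6: e^(x) + 1 = x^6/720 + x^5/120 + x^4/24 + x^3/6 + x^2/2 + x + 2 + O(x^7).
The coefficient of x^6 is 1/720.

Final answer: 1/720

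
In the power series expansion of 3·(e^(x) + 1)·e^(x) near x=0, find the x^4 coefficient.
Expand to order 4: 3·(e^(x) + 1)·e^(x) = 17·x^4/8 + 9·x^3/2 + 15·x^2/2 + 9·x + 6 + O(x^5).
The coefficient of x^4 is 17/8.

Final answer: 17/8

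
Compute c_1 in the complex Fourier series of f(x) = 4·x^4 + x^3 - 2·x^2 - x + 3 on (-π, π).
Compute the real Fourier coefficients first: a_1 = 200 - 32·π^2, b_1 = -14 + 2·π^2.
Then c_1 = (a_1 − i·b_1)/2 = -16·π^2 + 100 - i·π^2 + 7·i.

Final answer: -16·π^2 + 100 - i·π^2 + 7·i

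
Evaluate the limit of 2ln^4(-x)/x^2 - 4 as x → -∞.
The quotient is an ∞/∞ indeterminate form as x → -∞.
Compare growth rates of the dominant terms (exponentials ≫ polynomials ≫ logarithms), or apply L'Hôpital's rule; the quotient → 0.
Adding the constant: 0 - 4 = -4. Limit = -4.

Final answer: -4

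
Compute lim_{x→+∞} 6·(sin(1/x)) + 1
Evaluate the dominant behaviour as x → +∞; each term tends to a finite value or vanishes.
Limit = 1.

Final answer: 1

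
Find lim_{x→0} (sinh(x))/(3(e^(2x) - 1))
Both numerator and denominator → 0 as x → 0; this is a 0/0 indeterminate form.
Expand each to leading order near x = 0: numerator ~ x, denominator ~ 6·x.
The limit of the ratio is 1/6.

Final answer: 1/6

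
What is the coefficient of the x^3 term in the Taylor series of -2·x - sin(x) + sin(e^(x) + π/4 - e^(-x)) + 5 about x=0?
Expand to order 3: -2·x - sin(x) + sin(e^(x) + π/4 - e^(-x)) + 5 = x^3·(1/6 - √(2)/2) - √(2)·x^2 + x·(-3 + √(2)) + √(2)/2 + 5 + O(x^4).
The coefficient of x^3 is 1/6 - √(2)/2.

Final answer: 1/6 - √(2)/2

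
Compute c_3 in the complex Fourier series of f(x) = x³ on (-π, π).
Compute the real Fourier coefficients first: a_3 = 0, b_3 = -4/9 + 2·π^2/3.
Then c_3 = (a_3 − i·b_3)/2 = -i·π^2/3 + 2·i/9.

Final answer: -i·π^2/3 + 2·i/9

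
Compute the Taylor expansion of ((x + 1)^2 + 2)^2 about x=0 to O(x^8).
x^4 + 4·x^3 + 10·x^2 + 12·x + 9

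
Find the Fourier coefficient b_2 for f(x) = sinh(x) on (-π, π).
b_2 = (1/π) ∫_{-π}^{π} f(x)·sin(2x) dx.
Evaluate the integral (use parity and integration by parts as needed): b_2 = -4·sinh(π)/(5·π).

Final answer: -4·sinh(π)/(5·π)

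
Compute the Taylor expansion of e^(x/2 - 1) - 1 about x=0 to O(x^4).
x^3·e^(-1)/48 + x^2·e^(-1)/8 + x·e^(-1)/2 - 1 + e^(-1)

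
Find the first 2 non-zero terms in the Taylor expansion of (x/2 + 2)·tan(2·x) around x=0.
x^2 + 4·x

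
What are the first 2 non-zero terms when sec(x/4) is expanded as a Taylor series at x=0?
x^2/32 + 1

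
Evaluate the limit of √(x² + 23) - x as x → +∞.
This is an ∞ − ∞ indeterminate form.
Multiply and divide by the conjugate √(x²+23) + x; the x² terms cancel, leaving 23/(√(x²+23)+x) → 0.
Limit = 0.

Final answer: 0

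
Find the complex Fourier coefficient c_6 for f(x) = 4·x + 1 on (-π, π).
Compute the real Fourier coefficients first: a_6 = 0, b_6 = -4/3.
Then c_6 = (a_6 − i·b_6)/2 = 2·i/3.

Final answer: 2·i/3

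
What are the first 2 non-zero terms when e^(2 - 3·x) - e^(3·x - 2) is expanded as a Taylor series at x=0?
x·(-3·e^(2) - 3·e^(-2)) - e^(-2) + e^(2)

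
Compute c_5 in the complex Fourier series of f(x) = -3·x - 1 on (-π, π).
Compute the real Fourier coefficients first: a_5 = 0, b_5 = -6/5.
Then c_5 = (a_5 − i·b_5)/2 = 3·i/5.

Final answer: 3·i/5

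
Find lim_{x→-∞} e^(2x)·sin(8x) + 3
Evaluate the dominant behaviour as x → -∞; each term tends to a finite value or vanishes.
Limit = 3.

Final answer: 3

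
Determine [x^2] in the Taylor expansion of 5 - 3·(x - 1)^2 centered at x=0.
Expand to order 2: 5 - 3·(x - 1)^2 = -3·x^2 + 6·x + 2 + O(x^3).
The coefficient of x^2 is -3.

Final answer: -3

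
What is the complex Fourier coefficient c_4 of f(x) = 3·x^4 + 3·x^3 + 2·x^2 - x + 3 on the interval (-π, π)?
Compute the real Fourier coefficients first: a_4 = -1/16 + 3·π^2/2, b_4 = 17/16 - 3·π^2/2.
Then c_4 = (a_4 − i·b_4)/2 = -1/32 + 3·π^2/4 - 17·i/32 + 3·i·π^2/4.

Final answer: -1/32 + 3·π^2/4 - 17·i/32 + 3·i·π^2/4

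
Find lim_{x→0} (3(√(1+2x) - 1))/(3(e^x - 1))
Both numerator and denominator → 0 as x → 0; this is a 0/0 indeterminate form.
Expand each to leading order near x = 0: numerator ~ 3·x, denominator ~ 3·x.
The limit of the ratio is 1.

Final answer: 1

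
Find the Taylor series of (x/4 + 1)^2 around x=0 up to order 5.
x^2/16 + x/2 + 1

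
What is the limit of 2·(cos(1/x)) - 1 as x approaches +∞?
Evaluate the dominant behaviour as x → +∞; each term tends to a finite value or vanishes.
Limit = 1.

Final answer: 1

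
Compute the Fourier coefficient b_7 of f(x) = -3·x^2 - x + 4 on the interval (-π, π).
b_7 = (1/π) ∫_{-π}^{π} f(x)·sin(7x) dx.
Evaluate the integral (use parity and integration by parts as needed): b_7 = -2/7.

Final answer: -2/7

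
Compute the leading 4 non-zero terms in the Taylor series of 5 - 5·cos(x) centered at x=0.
-x^8/8064 + x^6/144 - 5·x^4/24 + 5·x^2/2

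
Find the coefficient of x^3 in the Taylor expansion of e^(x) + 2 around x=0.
Expand to order 3: e^(x) + 2 = x^3/6 + x^2/2 + x + 3 + O(x^4).
The coefficient of x^3 is 1/6.

Final answer: 1/6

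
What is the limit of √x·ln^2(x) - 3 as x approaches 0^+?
The product is a 0·∞ indeterminate form at x → 0⁺.
Rewrite the product as ln^2(x) / x^(-1/2) and apply L'Hôpital, or use the standard hierarchy x^(-1/2) ≫ |ln x|^2 as x → 0⁺.
The indeterminate product → 0, so the limit = -3.

Final answer: -3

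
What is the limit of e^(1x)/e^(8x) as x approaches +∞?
This is an ∞/∞ indeterminate form as x → +∞.
Rewrite e^(1x)/e^(8x) = e^((1−8)x) = e^(-7x); the exponent coefficient is -7 < 0 so e^(-7x) → 0.
Limit = 0.

Final answer: 0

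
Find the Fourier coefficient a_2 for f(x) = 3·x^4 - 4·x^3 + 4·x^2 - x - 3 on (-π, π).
a_2 = (1/π) ∫_{-π}^{π} f(x)·cos(2x) dx.
Evaluate the integral (use parity and integration by parts as needed): a_2 = -5 + 6·π^2.

Final answer: -5 + 6·π^2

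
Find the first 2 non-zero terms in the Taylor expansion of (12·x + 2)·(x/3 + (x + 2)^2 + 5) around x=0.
350·x/3 + 18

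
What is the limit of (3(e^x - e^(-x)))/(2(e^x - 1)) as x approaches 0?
Both numerator and denominator → 0 as x → 0; this is a 0/0 indeterminate form.
Expand each to leading order near x = 0: numerator ~ 6·x, denominator ~ 2·x.
The limit of the ratio is 3.

Final answer: 3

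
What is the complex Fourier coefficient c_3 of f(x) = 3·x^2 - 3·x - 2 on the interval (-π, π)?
Compute the real Fourier coefficients first: a_3 = -4/3, b_3 = -2.
Then c_3 = (a_3 − i·b_3)/2 = -2/3 + i.

Final answer: -2/3 + i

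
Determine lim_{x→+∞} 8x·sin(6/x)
As x → +∞: let u = 6/x → 0⁺; then 8·x·sin(6/x) = 8·6·sin(u)/u → 8·6·1 = 48.
Limit = 48.

Final answer: 48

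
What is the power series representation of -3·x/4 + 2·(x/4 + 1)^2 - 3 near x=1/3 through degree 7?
-65/72 + (x - 1/3)/3 + (x - 1/3)^2/8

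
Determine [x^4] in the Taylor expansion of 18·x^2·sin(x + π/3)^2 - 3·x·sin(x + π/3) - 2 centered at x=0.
Expand to order 4: 18·x^2·sin(x + π/3)^2 - 3·x·sin(x + π/3) - 2 = -35·x^4/4 + 39·√(3)·x^3/4 + 12·x^2 - 3·√(3)·x/2 - 2 + O(x^5).
The coefficient of x^4 is -35/4.

Final answer: -35/4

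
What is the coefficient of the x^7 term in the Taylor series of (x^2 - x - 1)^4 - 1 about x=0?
Expand to order 7: (x^2 - x - 1)^4 - 1 = -4·x^7 + 2·x^6 + 8·x^5 - 5·x^4 - 8·x^3 + 2·x^2 + 4·x + O(x^8).
The coefficient of x^7 is -4.

Final answer: -4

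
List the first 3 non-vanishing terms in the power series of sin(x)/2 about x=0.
x^5/240 - x^3/12 + x/2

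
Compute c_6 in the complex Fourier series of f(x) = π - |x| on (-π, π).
Compute the real Fourier coefficients first: a_6 = 0, b_6 = 0.
Then c_6 = (a_6 − i·b_6)/2 = 0.

Final answer: 0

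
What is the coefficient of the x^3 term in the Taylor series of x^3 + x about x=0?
Expand to order 3: x^3 + x = x^3 + x + O(x^4).
The coefficient of x^3 is 1.

Final answer: 1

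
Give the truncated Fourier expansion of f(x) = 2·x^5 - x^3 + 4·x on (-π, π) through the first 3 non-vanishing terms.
(-82·π^2 + 4·π^4 + 500)·sin(x) + (-2·π^4 - 41/2 + 11·π^2)·sin(2·x) + (-98·π^2/27 + 412/81 + 4·π^4/3)·sin(3·x)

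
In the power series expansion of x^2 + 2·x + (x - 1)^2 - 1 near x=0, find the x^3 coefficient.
Expand to order 3: x^2 + 2·x + (x - 1)^2 - 1 = 2·x^2 + O(x^4).
The coefficient of x^3 is 0.

Final answer: 0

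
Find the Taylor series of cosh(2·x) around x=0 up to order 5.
2·x^4/3 + 2·x^2 + 1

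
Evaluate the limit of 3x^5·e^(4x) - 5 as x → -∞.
The product is a 0·∞ indeterminate form at x → -∞.
Rewrite the product as 3x^5 / e^(-4x) (an ∞/∞ form) and apply L'Hôpital, or use the standard hierarchy e^(4|x|) ≫ |x^5| as x → -∞.
The indeterminate product → 0, so the limit = -5.

Final answer: -5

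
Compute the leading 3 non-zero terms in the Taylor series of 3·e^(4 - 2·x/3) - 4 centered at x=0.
2·x^2·e^(4)/3 - 2·x·e^(4) - 4 + 3·e^(4)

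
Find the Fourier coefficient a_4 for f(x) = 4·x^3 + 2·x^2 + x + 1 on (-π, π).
a_4 = (1/π) ∫_{-π}^{π} f(x)·cos(4x) dx.
Evaluate the integral (use parity and integration by parts as needed): a_4 = 1/2.

Final answer: 1/2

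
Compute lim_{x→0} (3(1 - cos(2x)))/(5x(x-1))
Both numerator and denominator → 0 as x → 0; this is a 0/0 indeterminate form.
Expand each to leading order near x = 0: numerator ~ 6·x^2, denominator ~ -5·x.
The limit of the ratio is 0.

Final answer: 0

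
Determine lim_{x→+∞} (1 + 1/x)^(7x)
As x → +∞: write (1 + 1/x)^(7x) = ((1 + 1/x)^x)^7 → (e^1)^7 = e^7.
Limit = e^(7).

Final answer: e^(7)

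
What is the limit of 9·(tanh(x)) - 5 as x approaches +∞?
Evaluate the dominant behaviour as x → +∞; each term tends to a finite value or vanishes.
Limit = 4.

Final answer: 4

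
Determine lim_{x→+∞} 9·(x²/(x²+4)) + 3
Evaluate the dominant behaviour as x → +∞; each term tends to a finite value or vanishes.
Limit = 12.

Final answer: 12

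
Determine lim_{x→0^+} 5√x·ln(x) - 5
The product is a 0·∞ indeterminate form at x → 0⁺.
Rewrite the product as 5·ln(x) / x^(-1/2) and apply L'Hôpital, or use the standard hierarchy x^(-1/2) ≫ |ln x| as x → 0⁺.
The indeterminate product → 0, so the limit = -5.

Final answer: -5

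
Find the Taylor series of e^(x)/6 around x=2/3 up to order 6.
e^(2/3)/6 + e^(2/3)·(x - 2/3)/6 + e^(2/3)·(x - 2/3)^2/12 + e^(2/3)·(x - 2/3)^3/36 + e^(2/3)·(x - 2/3)^4/144 + e^(2/3)·(x - 2/3)^5/720 + e^(2/3)·(x - 2/3)^6/4320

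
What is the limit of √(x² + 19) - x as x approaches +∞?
This is an ∞ − ∞ indeterminate form.
Multiply and divide by the conjugate √(x²+19) + x; the x² terms cancel, leaving 19/(√(x²+19)+x) → 0.
Limit = 0.

Final answer: 0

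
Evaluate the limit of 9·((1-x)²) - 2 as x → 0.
Direct substitution at x = 0 gives 7.

Final answer: 7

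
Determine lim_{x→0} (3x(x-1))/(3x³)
Both numerator and denominator → 0 as x → 0; this is a 0/0 indeterminate form.
Expand each to leading order near x = 0: numerator ~ -3·x, denominator ~ 3·x^3.
The limit of the ratio is -∞.

Final answer: -∞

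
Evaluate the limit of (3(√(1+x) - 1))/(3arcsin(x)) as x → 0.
Both numerator and denominator → 0 as x → 0; this is a 0/0 indeterminate form.
Expand each to leading order near x = 0: numerator ~ 3·x/2, denominator ~ 3·x.
The limit of the ratio is 1/2.

Final answer: 1/2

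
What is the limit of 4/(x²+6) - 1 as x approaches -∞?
Evaluate the dominant behaviour as x → -∞; each term tends to a finite value or vanishes.
Limit = -1.

Final answer: -1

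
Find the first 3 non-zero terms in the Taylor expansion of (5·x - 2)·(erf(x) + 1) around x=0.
10·x^2/√(π) + x·(5 - 4/√(π)) - 2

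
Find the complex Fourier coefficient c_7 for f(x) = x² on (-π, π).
Compute the real Fourier coefficients first: a_7 = -4/49, b_7 = 0.
Then c_7 = (a_7 − i·b_7)/2 = -2/49.

Final answer: -2/49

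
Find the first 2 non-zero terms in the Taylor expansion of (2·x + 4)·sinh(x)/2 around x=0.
x^2 + 2·x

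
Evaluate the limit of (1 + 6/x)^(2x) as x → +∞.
As x → +∞: write (1 + 6/x)^(2x) = ((1 + 6/x)^x)^2 → (e^6)^2 = e^12.
Limit = e^(12).

Final answer: e^(12)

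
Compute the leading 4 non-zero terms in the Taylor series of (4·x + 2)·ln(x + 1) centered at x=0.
5·x^4/6 - 4·x^3/3 + 3·x^2 + 2·x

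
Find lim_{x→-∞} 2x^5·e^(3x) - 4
The product is a 0·∞ indeterminate form at x → -∞.
Rewrite the product as 2x^5 / e^(-3x) (an ∞/∞ form) and apply L'Hôpital, or use the standard hierarchy e^(3|x|) ≫ |x^5| as x → -∞.
The indeterminate product → 0, so the limit = -4.

Final answer: -4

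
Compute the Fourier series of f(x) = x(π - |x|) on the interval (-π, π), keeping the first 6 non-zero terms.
8·sin(x)/π + 8·sin(3·x)/(27·π) + 8·sin(5·x)/(125·π) + 8·sin(7·x)/(343·π) + 8·sin(9·x)/(729·π) + 8·sin(11·x)/(1331·π)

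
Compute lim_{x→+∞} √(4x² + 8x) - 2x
As x → +∞: multiply by the conjugate to get (8x)/(√(4x²+8x)+2x); the denominator ~ 4x, so the limit is 8/4 = 2.
Limit = 2.

Final answer: 2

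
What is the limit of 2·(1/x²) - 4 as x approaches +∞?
Evaluate the dominant behaviour as x → +∞; each term tends to a finite value or vanishes.
Limit = -4.

Final answer: -4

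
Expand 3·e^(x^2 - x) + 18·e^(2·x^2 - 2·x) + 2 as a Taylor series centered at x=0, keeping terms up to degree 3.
-199·x^3/2 + 153·x^2/2 - 39·x + 23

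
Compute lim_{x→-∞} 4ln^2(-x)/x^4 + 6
The quotient is an ∞/∞ indeterminate form as x → -∞.
Compare growth rates of the dominant terms (exponentials ≫ polynomials ≫ logarithms), or apply L'Hôpital's rule; the quotient → 0.
Adding the constant: 0 + 6 = 6. Limit = 6.

Final answer: 6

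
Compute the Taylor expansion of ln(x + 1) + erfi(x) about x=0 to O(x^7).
-x^6/6 + x^5·(1/(5·√(π)) + 1/5) - x^4/4 + x^3·(1/3 + 2/(3·√(π))) - x^2/2 + x·(1 + 2/√(π))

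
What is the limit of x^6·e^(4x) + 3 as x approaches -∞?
The product is a 0·∞ indeterminate form at x → -∞.
Rewrite the product as x^6 / e^(-4x) (an ∞/∞ form) and apply L'Hôpital, or use the standard hierarchy e^(4|x|) ≫ |x^6| as x → -∞.
The indeterminate product → 0, so the limit = 3.

Final answer: 3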